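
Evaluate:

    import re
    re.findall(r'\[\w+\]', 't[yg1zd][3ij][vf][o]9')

With no groups in the pattern, `findall` gives back each whole match — 4 here.

['[yg1zd]', '[3ij]', '[vf]', '[o]']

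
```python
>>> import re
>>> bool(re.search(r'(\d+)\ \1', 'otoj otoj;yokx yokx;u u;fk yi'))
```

False

`\1` is not a pattern — it's the concrete string captured by group 1, re-applied verbatim.
Here the pattern never matches, so the call returns None, and `bool(None)` is False.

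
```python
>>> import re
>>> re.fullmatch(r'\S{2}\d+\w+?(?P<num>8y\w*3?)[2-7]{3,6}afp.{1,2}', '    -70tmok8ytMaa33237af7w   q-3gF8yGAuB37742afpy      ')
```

None

The pattern matches exactly 2 of a non-whitespace character, then one or more of a digit, then one or more of a word character (lazy); then the literal '8y', then zero or more of a word character, then optionally a literal '3' (captured as 'num'); then 3 to 6 of a character in [2-7], then the literal 'afp', then 1 to 2 of any character.
`re.fullmatch` is like wrapping the pattern in `^…$` (in single-line mode).
Here the string isn't matched end-to-end, so the call returns None.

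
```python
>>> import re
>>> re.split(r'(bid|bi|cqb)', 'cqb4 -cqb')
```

Matches to split on: at [0:3] → 'cqb'; at [6:9] → 'cqb'.
Because the pattern has a capturing group, `split` also inserts each captured text between the pieces.

['', 'cqb', '4 -', 'cqb', '']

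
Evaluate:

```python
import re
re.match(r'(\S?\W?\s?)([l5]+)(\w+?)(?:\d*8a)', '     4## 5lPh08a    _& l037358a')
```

None

`match` is anchored at position 0; if the pattern doesn't fit there, it returns None.
Here the string doesn't start with a match, so the call returns None.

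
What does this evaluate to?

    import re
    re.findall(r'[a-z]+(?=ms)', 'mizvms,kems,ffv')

['mizv', 'ke']

The `(?=…)`/`(?<=…)` assertion just peeks at neighbouring text; it doesn't advance the match position.
Since nothing is captured, `findall` lists the 2 matched substrings directly.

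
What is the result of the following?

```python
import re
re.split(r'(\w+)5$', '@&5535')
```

['@&', '553', '']

`re.split` interleaves the captured-group text with the surrounding fragments.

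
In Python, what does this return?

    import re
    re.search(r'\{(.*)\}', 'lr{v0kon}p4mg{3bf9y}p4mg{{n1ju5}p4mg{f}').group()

'{v0kon}p4mg{3bf9y}p4mg{{n1ju5}p4mg{f}'

Unlike `match`, `search` isn't anchored — it looks for the pattern anywhere in the string.
The match spans [2:39] → '{v0kon}p4mg{3bf9y}p4mg{{n1ju5}p4mg{f}'.
Captured: group 1 = 'v0kon}p4mg{3bf9y}p4mg{{n1ju5}p4mg{f'.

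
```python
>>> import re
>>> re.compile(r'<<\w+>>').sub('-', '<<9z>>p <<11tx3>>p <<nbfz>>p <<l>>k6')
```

'-p -p -p -k6'

Matches: at [0:6] → '<<9z>>'; at [8:17] → '<<11tx3>>'; at [19:27] → '<<nbfz>>'; at [29:34] → '<<l>>'.
Every occurrence is swapped for '-'.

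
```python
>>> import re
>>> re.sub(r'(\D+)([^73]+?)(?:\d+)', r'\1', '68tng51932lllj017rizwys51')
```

'68tngllljrizwys'

The pattern matches one or more of a non-digit (captured); then one or more of any character except [73] (lazy) (captured); then one or more of a digit (non-capturing group).
Matches: at [2:10] → 'tng51932'; at [10:17] → 'lllj017'; at [17:25] → 'rizwys51'.
Each match is replaced using the text its own group 1 captured.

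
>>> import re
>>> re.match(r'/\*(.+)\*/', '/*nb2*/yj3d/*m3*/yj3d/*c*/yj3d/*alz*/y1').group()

`re.match` only tries the pattern at the start of the string.
The match spans [0:37] → '/*nb2*/yj3d/*m3*/yj3d/*c*/yj3d/*alz*/'.
Captured: group 1 = 'nb2*/yj3d/*m3*/yj3d/*c*/yj3d/*alz'.

'/*nb2*/yj3d/*m3*/yj3d/*c*/yj3d/*alz*/'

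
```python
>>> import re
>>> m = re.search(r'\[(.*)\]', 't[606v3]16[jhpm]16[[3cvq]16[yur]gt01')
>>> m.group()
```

'[606v3]16[jhpm]16[[3cvq]16[yur]'

Unlike `match`, `search` isn't anchored — it looks for the pattern anywhere in the string.
The match spans [1:32] → '[606v3]16[jhpm]16[[3cvq]16[yur]'.
Captured: group 1 = '606v3]16[jhpm]16[[3cvq]16[yur'.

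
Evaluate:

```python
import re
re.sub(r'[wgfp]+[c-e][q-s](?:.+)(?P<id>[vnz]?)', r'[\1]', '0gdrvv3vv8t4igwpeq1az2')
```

'0[]'

The pattern matches one or more of one of [wgfp], then a character in [c-e]; then a character in [q-s]; then one or more of any character (non-capturing group); then optionally one of [vnz] (captured as 'id').
Each match is replaced using the text its own group 1 captured.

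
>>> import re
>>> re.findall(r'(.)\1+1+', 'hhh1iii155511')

After group 1 captures some text, `\1` only succeeds where that same text appears again.
Scanning left to right: at [0:4] match 'hhh1', group 1 = 'h'; at [4:8] match 'iii1', group 1 = 'i'; at [8:13] match '55511', group 1 = '5'.
One capturing group, so `findall` returns just the captured substring from each match — 3 in all.

['h', 'i', '5']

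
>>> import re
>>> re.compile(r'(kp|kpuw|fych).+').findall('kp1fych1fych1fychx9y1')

Walking the string: at [0:21] match 'kp1fych1fych1fychx9y1', group 1 = 'kp'.
Because there's exactly one group, `findall` drops the full match and keeps group 1 from the one hit.

['kp']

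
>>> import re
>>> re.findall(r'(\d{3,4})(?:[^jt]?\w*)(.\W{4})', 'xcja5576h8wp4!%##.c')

[('5576', '!%##.')]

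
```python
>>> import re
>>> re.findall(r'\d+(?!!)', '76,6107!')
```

['76', '610']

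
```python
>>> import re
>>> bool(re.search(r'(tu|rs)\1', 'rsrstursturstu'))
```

The backreference `\1` re-matches whatever the first group consumed, character for character.
The match spans [0:4] → 'rsrs'.

True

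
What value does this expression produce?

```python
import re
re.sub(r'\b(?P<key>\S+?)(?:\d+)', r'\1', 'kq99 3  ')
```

Lazy quantifiers expand one character at a time until the remainder of the pattern can match.
`\1` in the replacement pulls in group 1's text for each match.

'kq 3  '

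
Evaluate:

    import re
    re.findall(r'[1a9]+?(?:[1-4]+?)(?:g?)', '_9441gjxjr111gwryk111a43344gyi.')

['94', '11', '11', '1a4']

The pattern matches one or more of one of [1a9] (lazy); then one or more of a character in [1-4] (lazy) (non-capturing group); then optionally a literal 'g' (non-capturing group).
Because the quantifier is non-greedy, it stops expanding at the earliest point where the rest of the pattern can succeed.
Matches: at [1:3] → '94'; at [10:12] → '11'; at [18:20] → '11'; at [20:23] → '1a4'.
With no groups in the pattern, `findall` gives back each whole match — 4 here.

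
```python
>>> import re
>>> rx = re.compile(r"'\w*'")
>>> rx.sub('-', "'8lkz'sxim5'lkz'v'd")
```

Matches: at [0:6] → "'8lkz'"; at [11:16] → "'lkz'".
`sub` substitutes '-' at each match site.

"-sxim5-v'd"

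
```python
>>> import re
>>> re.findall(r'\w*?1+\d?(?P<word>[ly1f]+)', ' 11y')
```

['y']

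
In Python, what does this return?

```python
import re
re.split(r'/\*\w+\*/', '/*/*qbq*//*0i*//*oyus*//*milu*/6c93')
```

['/*', '', '', '', '6c93']

Splitting on the pattern gives 5 pieces.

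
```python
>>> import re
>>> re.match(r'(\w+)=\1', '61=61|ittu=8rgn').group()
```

`match` is anchored at position 0; if the pattern doesn't fit there, it returns None.
The match spans [0:5] → '61=61'.

'61=61'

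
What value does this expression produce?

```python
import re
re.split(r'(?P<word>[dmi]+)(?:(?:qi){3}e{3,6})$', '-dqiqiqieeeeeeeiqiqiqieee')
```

['-dqiqiqieeeeeee', 'i', '']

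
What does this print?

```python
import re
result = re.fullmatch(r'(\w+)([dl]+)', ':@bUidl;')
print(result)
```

`fullmatch` succeeds only if the pattern covers the string from start to end.
Here the string isn't matched end-to-end, so the call returns None.

None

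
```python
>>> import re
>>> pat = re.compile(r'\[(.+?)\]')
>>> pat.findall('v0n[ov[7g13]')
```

['ov[7g13']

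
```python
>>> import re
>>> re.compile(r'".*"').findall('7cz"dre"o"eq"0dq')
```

['"dre"o"eq"']

Scanning left to right: at [3:13] → '"dre"o"eq"'.
No capturing groups, so `findall` returns the 1 full match string.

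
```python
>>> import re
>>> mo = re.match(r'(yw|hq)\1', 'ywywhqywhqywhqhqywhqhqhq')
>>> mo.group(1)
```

The match spans [0:4] → 'ywyw'.
Captured: group 1 = 'yw'.

'yw'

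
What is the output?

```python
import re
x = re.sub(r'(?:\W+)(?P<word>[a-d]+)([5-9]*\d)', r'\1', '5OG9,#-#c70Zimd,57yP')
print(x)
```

Pattern: one or more of a non-word character (non-capturing group); then one or more of a character in [a-d] (captured as 'word'); then zero or more of a character in [5-9], then a digit (captured).
Matches: at [4:11] → ',#-#c70'.
Each match is replaced using the text its own group 1 captured.

5OG9cZimd,57yP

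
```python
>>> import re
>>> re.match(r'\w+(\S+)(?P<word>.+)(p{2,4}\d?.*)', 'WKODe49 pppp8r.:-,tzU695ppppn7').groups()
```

('9', ' pppp8r.:-,tzU695pp', 'ppn7')

Pattern: one or more of a word character; then one or more of a non-whitespace character (captured); then one or more of any character (captured as 'word'); then 2 to 4 of a literal 'p', then optionally a digit, then zero or more of any character (captured).
With `match`, the pattern is implicitly anchored at the beginning.
The match spans [0:30] → 'WKODe49 pppp8r.:-,tzU695ppppn7'.
Captured: group 1 = '9', group 2 = ' pppp8r.:-,tzU695pp', group 3 = 'ppn7'.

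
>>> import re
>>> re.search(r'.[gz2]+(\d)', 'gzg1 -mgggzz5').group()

Pattern: any character; then one or more of one of [gz2]; then a digit (captured).
`re.search` scans for the first position where the pattern succeeds.
The match spans [0:4] → 'gzg1'.
Captured: group 1 = '1'.

'gzg1'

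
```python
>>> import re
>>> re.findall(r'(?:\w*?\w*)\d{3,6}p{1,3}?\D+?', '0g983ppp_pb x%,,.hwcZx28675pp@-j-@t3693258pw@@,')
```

Pattern: zero or more of a word character (lazy), then zero or more of a word character (non-capturing group); then 3 to 6 of a digit, then 1 to 3 of the literal 'p' (lazy), then one or more of a non-digit (lazy).
Because the quantifier is non-greedy, it stops expanding at the earliest point where the rest of the pattern can succeed.
Walking the string: at [0:7] → '0g983pp'; at [17:29] → 'hwcZx28675pp'; at [34:44] → 't3693258pw'.
Since nothing is captured, `findall` lists the 3 matched substrings directly.

['0g983pp', 'hwcZx28675pp', 't3693258pw']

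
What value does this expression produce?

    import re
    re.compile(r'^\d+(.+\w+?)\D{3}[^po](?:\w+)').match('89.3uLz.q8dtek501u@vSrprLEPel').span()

The pattern matches anchored at the start of the string; then one or more of a digit; then one or more of any character, then one or more of a word character (lazy) (captured); then exactly 3 of a non-digit, then any character except [po]; then one or more of a word character (non-capturing group).
`re.match` won't scan ahead — the pattern has to work from the very first character.
The match spans [0:29] → '89.3uLz.q8dtek501u@vSrprLEPel'.
Captured: group 1 = '.3uLz.q8dtek501u@vSrpr'.

(0, 29)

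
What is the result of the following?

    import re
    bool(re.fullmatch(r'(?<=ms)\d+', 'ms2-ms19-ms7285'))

False

Because the assertion is zero-width, the text it checks is not consumed and won't appear in the result.
For `fullmatch`, every character of the input must be accounted for by the pattern.
Here there's no way to consume every character, so the call returns None, and `bool(None)` is False.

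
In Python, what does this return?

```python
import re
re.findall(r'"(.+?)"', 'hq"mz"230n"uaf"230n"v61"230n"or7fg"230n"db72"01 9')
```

['mz', 'uaf', 'v61', 'or7fg', 'db72']

Lazy quantifiers expand one character at a time until the remainder of the pattern can match.
Scanning left to right: at [2:6] match '"mz"', group 1 = 'mz'; at [10:15] match '"uaf"', group 1 = 'uaf'; at [19:24] match '"v61"', group 1 = 'v61'; at [28:35] match '"or7fg"', group 1 = 'or7fg'; at [39:45] match '"db72"', group 1 = 'db72'.
`findall` collects group 1 from each match (5 total).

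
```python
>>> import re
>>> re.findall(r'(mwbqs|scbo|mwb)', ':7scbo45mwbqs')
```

['scbo', 'mwbqs']

`|` is ordered: at each position the engine commits to the first alternative that works.
Scanning left to right: at [2:6] match 'scbo', group 1 = 'scbo'; at [8:13] match 'mwbqs', group 1 = 'mwbqs'.
Because there's exactly one group, `findall` drops the full match and keeps group 1 from each hit.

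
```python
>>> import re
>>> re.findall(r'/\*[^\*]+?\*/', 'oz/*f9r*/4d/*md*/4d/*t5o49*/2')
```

`findall` yields the raw match text (3 of them) because the pattern has no groups.

['/*f9r*/', '/*md*/', '/*t5o49*/']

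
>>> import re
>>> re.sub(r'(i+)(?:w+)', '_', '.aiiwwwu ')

'.a_u '

Every occurrence is swapped for '_'.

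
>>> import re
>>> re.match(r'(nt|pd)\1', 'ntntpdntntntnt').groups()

After group 1 captures some text, `\1` only succeeds where that same text appears again.
`re.match` only tries the pattern at the start of the string.
The match spans [0:4] → 'ntnt'.
Captured: group 1 = 'nt'.

('nt',)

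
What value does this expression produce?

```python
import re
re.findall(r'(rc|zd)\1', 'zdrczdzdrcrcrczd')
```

['zd', 'rc']

A backreference is literal: `\1` must see the identical characters the first group matched.
Scanning left to right: at [4:8] match 'zdzd', group 1 = 'zd'; at [8:12] match 'rcrc', group 1 = 'rc'.
One capturing group, so `findall` returns just the captured substring from each match — 2 in all.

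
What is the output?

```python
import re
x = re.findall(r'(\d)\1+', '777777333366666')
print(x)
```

`\1` is not a pattern — it's the concrete string captured by group 1, re-applied verbatim.
Scanning left to right: at [0:6] match '777777', group 1 = '7'; at [6:10] match '3333', group 1 = '3'; at [10:15] match '66666', group 1 = '6'.
One capturing group, so `findall` returns just the captured substring from each match — 3 in all.

['7', '3', '6']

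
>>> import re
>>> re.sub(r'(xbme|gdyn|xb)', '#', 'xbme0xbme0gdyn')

'#0#0#'

Alternation isn't longest-match — the leftmost alternative that fits at this position is chosen.
Each match is replaced by '#'.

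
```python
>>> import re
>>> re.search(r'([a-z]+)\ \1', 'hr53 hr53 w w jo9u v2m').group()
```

`\1` is not a pattern — it's the concrete string captured by group 1, re-applied verbatim.
The match spans [10:13] → 'w w'.

'w w'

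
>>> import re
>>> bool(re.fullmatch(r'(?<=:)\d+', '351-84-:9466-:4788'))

False

The `(?=…)`/`(?<=…)` assertion just peeks at neighbouring text; it doesn't advance the match position.
`re.fullmatch` is like wrapping the pattern in `^…$` (in single-line mode).
Here the string isn't matched end-to-end, so the call returns None, and `bool(None)` is False.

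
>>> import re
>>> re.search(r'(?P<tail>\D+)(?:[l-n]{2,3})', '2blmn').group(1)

'bl'

The match spans [1:5] → 'blmn'.
Captured: group 1 = 'bl'.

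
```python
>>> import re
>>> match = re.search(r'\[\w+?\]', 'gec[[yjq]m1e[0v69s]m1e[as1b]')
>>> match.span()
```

(4, 9)

Unlike `match`, `search` isn't anchored — it looks for the pattern anywhere in the string.
The match spans [4:9] → '[yjq]'.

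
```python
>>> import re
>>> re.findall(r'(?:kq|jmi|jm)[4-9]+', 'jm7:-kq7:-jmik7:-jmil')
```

['jm7', 'kq7']

With no groups in the pattern, `findall` gives back each whole match — 2 here.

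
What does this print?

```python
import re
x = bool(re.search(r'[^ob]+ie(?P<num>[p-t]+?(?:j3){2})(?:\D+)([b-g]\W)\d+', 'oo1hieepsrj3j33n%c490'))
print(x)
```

False

Pattern: one or more of any character except [ob], then the literal 'ie'; then one or more of a character in [p-t] (lazy), then the literal 'j3' repeated 2 times (captured as 'num'); then one or more of a non-digit (non-capturing group); then a character in [b-g], then a non-word character (captured); then one or more of a digit.
Unlike `match`, `search` isn't anchored — it looks for the pattern anywhere in the string.
Here the pattern never matches, so the call returns None, and `bool(None)` is False.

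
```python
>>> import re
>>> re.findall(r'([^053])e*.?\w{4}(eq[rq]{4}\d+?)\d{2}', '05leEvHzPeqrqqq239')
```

This matches any character except [053] (captured); then zero or more of the literal 'e', then optionally any character, then exactly 4 of a word character; then the literal 'eq', then exactly 4 of one of [rq], then one or more of a digit (lazy) (captured); then exactly 2 of a digit.
Walking the string: at [2:18] match 'leEvHzPeqrqqq239', groups = ('l', 'eqrqqq2').
2 groups means the one result is a tuple of 2 captured strings — 1 here.

[('l', 'eqrqqq2')]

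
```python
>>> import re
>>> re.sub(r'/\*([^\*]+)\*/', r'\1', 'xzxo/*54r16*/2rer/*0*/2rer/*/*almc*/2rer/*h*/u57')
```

Matches: at [4:13] → '/*54r16*/'; at [17:22] → '/*0*/'; at [28:36] → '/*almc*/'; at [40:45] → '/*h*/'.
Each match is replaced using the text its own group 1 captured.

'xzxo54r162rer02rer/*almc2rerhu57'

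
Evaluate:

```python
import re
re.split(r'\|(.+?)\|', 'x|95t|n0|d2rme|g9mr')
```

['x', '95t', 'n0', 'd2rme', 'g9mr']

A `+?`/`*?`/`{m,n}?` starts at its minimum and grows only as far as needed for what follows to match.
The group in the pattern means `split` returns the separators' captures alongside the pieces.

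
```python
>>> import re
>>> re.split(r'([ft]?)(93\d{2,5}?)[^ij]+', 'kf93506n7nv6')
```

This matches optionally one of [ft] (captured); then the literal '93', then 2 to 5 of a digit (lazy) (captured); then one or more of any character except [ij].
Matches to split on: at [1:12] → 'f93506n7nv6'.
With a capturing group present, the delimiter's captured portion is kept in the result list.

['k', 'f', '9350', '']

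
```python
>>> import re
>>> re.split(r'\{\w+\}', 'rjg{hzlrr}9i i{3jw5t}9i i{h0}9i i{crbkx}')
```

Each match becomes a cut point; 5 segments remain.

['rjg', '9i i', '9i i', '9i i', '']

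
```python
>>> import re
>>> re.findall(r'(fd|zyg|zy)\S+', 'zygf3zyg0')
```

['zyg']

`|` is ordered: at each position the engine commits to the first alternative that works.
Scanning left to right: at [0:9] match 'zygf3zyg0', group 1 = 'zyg'.
One capturing group, so `findall` returns just the captured substring from the one match — 1 in all.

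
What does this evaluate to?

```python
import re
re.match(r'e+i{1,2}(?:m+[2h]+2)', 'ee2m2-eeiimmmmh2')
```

None

`re.match` only tries the pattern at the start of the string.
Here the string doesn't start with a match, so the call returns None.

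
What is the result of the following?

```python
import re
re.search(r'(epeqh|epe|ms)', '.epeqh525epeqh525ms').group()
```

'epeqh'

The regex engine tests alternatives in the order written; an earlier branch that matches wins even if a later one would match more.
The match spans [1:6] → 'epeqh'.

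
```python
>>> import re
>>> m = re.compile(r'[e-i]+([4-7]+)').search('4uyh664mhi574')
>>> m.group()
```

'h664'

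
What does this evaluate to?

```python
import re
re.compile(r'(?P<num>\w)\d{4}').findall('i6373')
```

['i']

The pattern matches a word character (captured as 'num'); then exactly 4 of a digit.
Matches: at [0:5] match 'i6373', group 1 = 'i'.
With a single group, `findall` returns only what that group captured — 1 item.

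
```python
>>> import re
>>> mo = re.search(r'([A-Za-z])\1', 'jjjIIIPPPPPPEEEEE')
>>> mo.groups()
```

('j',)

A backreference is literal: `\1` must see the identical characters the first group matched.
Unlike `match`, `search` isn't anchored — it looks for the pattern anywhere in the string.
The match spans [0:2] → 'jj'.
Captured: group 1 = 'j'.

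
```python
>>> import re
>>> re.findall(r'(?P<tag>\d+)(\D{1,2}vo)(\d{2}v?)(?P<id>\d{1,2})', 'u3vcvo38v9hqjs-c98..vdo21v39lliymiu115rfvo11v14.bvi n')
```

Pattern: one or more of a digit (captured as 'tag'); then 1 to 2 of a non-digit, then the literal 'vo' (captured); then exactly 2 of a digit, then optionally a literal 'v' (captured); then 1 to 2 of a digit (captured as 'id').
Scanning left to right: at [1:10] match '3vcvo38v9', groups = ('3', 'vcvo', '38v', '9'); at [35:47] match '115rfvo11v14', groups = ('115', 'rfvo', '11v', '14').
With 4 capturing groups, `findall` returns a 4-tuple per match.

[('3', 'vcvo', '38v', '9'), ('115', 'rfvo', '11v', '14')]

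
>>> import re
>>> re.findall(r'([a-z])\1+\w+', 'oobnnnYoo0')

['o']

`\1` has to match the exact text group 1 already captured.
Matches: at [0:10] match 'oobnnnYoo0', group 1 = 'o'.
One capturing group, so `findall` returns just the captured substring from the one match — 1 in all.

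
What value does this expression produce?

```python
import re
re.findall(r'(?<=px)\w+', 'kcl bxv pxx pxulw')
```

['x', 'ulw']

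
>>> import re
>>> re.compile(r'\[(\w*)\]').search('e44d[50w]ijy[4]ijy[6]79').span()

The match spans [4:9] → '[50w]'.

(4, 9)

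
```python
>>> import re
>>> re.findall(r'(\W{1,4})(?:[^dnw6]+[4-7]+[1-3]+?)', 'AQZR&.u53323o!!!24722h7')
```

This matches 1 to 4 of a non-word character (captured); then one or more of any character except [dnw6], then one or more of a character in [4-7], then one or more of a character in [1-3] (lazy) (non-capturing group).
Walking the string: at [4:20] match '&.u53323o!!!2472', group 1 = '&.'.
`findall` collects group 1 from the one match (1 total).

['&.']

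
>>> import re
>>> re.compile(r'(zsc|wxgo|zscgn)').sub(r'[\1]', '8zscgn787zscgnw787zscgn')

Alternation isn't longest-match — the leftmost alternative that fits at this position is chosen.
Matches: at [1:4] → 'zsc'; at [9:12] → 'zsc'; at [18:21] → 'zsc'.
Each match is replaced using the text its own group 1 captured.

'8[zsc]gn787[zsc]gnw787[zsc]gn'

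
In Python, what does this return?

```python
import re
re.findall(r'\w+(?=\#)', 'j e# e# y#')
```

Lookahead/lookbehind check context without consuming it, so the matched span excludes the asserted characters.
Matches: at [2:3] → 'e'; at [5:6] → 'e'; at [8:9] → 'y'.
With no groups in the pattern, `findall` gives back each whole match — 3 here.

['e', 'e', 'y']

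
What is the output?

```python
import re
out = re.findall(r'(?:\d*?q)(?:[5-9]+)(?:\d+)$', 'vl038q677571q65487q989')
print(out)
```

Pattern: zero or more of a digit (lazy), then the literal 'q' (non-capturing group); then one or more of a character in [5-9] (non-capturing group); then one or more of a digit (non-capturing group); then anchored at the end.
Scanning left to right: at [13:22] → '65487q989'.
No capturing groups, so `findall` returns the 1 full match string.

['65487q989']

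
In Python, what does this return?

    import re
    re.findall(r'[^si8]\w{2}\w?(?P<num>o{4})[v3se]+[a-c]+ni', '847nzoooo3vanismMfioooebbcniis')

['oooo']

The pattern matches any character except [si8], then exactly 2 of a word character, then optionally a word character; then exactly 4 of a literal 'o' (captured as 'num'); then one or more of one of [v3se], then one or more of a character in [a-c], then the literal 'ni'.
Scanning left to right: at [1:14] match '47nzoooo3vani', group 1 = 'oooo'.
One capturing group, so `findall` returns just the captured substring from the one match — 1 in all.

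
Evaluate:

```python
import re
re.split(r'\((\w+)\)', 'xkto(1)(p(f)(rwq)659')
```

The group in the pattern means `split` returns the separators' captures alongside the pieces.

['xkto', '1', '(p', 'f', '', 'rwq', '659']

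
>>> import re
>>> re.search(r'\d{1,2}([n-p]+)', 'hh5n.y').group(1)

'n'

The pattern matches 1 to 2 of a digit; then one or more of a character in [n-p] (captured).
`re.search` tries every starting position until one works.
The match spans [2:4] → '5n'.
Captured: group 1 = 'n'.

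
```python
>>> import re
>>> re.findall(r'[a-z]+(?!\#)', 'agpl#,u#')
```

['agp']

`(?!…)`/`(?<!…)` only lets a position through if the neighbouring text does NOT match; no characters are consumed.
Since nothing is captured, `findall` lists the 1 matched substring directly.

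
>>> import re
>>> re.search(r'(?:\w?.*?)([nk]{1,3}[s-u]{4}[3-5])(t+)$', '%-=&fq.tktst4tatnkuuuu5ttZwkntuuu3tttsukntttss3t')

None

This matches optionally a word character, then zero or more of any character (lazy) (non-capturing group); then 1 to 3 of one of [nk], then exactly 4 of a character in [s-u], then a character in [3-5] (captured); then one or more of a literal 't' (captured); then anchored at the end.
`re.search` scans for the first position where the pattern succeeds.
Here the pattern never matches, so the call returns None.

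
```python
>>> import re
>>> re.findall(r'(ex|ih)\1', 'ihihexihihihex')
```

After group 1 captures some text, `\1` only succeeds where that same text appears again.
With a single group, `findall` returns only what that group captured — 2 items.

['ih', 'ih']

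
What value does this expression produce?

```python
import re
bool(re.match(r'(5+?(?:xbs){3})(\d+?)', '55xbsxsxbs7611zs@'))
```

False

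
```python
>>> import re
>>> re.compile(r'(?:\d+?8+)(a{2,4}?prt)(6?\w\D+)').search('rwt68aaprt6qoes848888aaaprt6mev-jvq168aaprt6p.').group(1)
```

Pattern: one or more of a digit (lazy), then one or more of the literal '8' (non-capturing group); then 2 to 4 of the literal 'a' (lazy), then the literal 'prt' (captured); then optionally the literal '6', then a word character, then one or more of a non-digit (captured).
`re.search` scans for the first position where the pattern succeeds.
The match spans [3:15] → '68aaprt6qoes'.
Captured: group 1 = 'aaprt', group 2 = '6qoes'.

'aaprt'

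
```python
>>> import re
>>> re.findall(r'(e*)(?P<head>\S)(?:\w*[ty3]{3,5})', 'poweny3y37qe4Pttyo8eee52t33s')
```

[('', 'p')]

The pattern matches zero or more of a literal 'e' (captured); then a non-whitespace character (captured as 'head'); then zero or more of a word character, then 3 to 5 of one of [ty3] (non-capturing group).
Walking the string: at [0:27] match 'poweny3y37qe4Pttyo8eee52t33', groups = ('', 'p').
With 2 capturing groups, `findall` returns a 2-tuple per match.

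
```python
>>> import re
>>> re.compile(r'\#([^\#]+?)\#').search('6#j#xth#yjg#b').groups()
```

('j',)

Unlike `match`, `search` isn't anchored — it looks for the pattern anywhere in the string.
The match spans [1:4] → '#j#'.
Captured: group 1 = 'j'.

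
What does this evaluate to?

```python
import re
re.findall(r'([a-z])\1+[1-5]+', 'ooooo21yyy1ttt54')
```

['o', 'y', 't']

After group 1 captures some text, `\1` only succeeds where that same text appears again.
One capturing group, so `findall` returns just the captured substring from each match — 3 in all.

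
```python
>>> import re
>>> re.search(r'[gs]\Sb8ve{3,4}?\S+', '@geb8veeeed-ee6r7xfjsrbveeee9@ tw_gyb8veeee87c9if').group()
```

The match spans [1:30] → 'geb8veeeed-ee6r7xfjsrbveeee9@'.

'geb8veeeed-ee6r7xfjsrbveeee9@'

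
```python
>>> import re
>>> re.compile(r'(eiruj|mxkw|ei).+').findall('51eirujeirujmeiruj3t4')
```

`|` is ordered: at each position the engine commits to the first alternative that works.
One capturing group, so `findall` returns just the captured substring from the one match — 1 in all.

['eiruj']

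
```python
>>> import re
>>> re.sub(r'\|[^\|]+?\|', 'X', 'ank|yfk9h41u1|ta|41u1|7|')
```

Matches: at [3:14] → '|yfk9h41u1|'; at [16:22] → '|41u1|'.
Each match is replaced by 'X'.

'ankXtaX7|'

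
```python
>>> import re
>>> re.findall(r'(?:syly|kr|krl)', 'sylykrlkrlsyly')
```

['syly', 'kr', 'kr', 'syly']

Alternation tries branches left to right and keeps the first one that lets the overall match succeed at that position.
Matches: at [0:4] → 'syly'; at [4:6] → 'kr'; at [7:9] → 'kr'; at [10:14] → 'syly'.
No capturing groups, so `findall` returns the 4 full match strings.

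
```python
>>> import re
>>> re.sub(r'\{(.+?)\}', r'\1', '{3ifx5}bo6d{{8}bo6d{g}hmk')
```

'3ifx5bo6d{8bo6dghmk'

Because the quantifier is non-greedy, it stops expanding at the earliest point where the rest of the pattern can succeed.
The replacement refers to a captured group, so each match is rewritten using its own captured text.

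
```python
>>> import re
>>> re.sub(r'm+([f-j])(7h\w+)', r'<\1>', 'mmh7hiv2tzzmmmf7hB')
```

'<h>'

Each match is replaced using the text its own group 1 captured.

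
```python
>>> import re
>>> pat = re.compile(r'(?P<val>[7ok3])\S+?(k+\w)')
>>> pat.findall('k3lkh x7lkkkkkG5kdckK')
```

[('k', 'kh'), ('7', 'kkkkkG'), ('k', 'kK')]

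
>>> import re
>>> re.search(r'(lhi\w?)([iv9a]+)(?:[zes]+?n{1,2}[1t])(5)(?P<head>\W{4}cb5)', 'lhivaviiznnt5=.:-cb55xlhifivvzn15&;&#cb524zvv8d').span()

(0, 20)

Pattern: a literal 'l', then the literal 'hi', then optionally a word character (captured); then one or more of one of [iv9a] (captured); then one or more of one of [zes] (lazy), then 1 to 2 of a literal 'n', then one of [1t] (non-capturing group); then a literal '5' (captured); then exactly 4 of a non-word character, then the literal 'cb5' (captured as 'head').
The match spans [0:20] → 'lhivaviiznnt5=.:-cb5'.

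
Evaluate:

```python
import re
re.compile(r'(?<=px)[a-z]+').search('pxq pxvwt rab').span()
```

(2, 3)

The lookaround is zero-width — it requires the adjacent text to match without consuming it, so the asserted text isn't part of the match.
`re.search` scans for the first position where the pattern succeeds.
The match spans [2:3] → 'q'.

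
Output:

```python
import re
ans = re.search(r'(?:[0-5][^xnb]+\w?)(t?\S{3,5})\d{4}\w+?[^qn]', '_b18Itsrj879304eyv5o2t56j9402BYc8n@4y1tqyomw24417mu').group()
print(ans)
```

18Itsrj879304eyv5o2t56j9402BY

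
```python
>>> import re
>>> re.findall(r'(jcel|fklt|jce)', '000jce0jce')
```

['jce', 'jce']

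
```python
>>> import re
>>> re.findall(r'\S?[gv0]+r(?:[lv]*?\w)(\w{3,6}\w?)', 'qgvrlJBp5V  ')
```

['JBp5V']

This matches optionally a non-whitespace character, then one or more of one of [gv0], then the literal 'r'; then zero or more of one of [lv] (lazy), then a word character (non-capturing group); then 3 to 6 of a word character, then optionally a word character (captured).
Scanning left to right: at [0:10] match 'qgvrlJBp5V', group 1 = 'JBp5V'.
`findall` collects group 1 from the one match (1 total).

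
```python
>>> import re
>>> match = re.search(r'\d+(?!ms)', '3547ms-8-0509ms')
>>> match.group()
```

Because the assertion is negative and zero-width, positions next to the forbidden text are skipped.
`re.search` tries every starting position until one works.
The match spans [0:3] → '354'.

'354'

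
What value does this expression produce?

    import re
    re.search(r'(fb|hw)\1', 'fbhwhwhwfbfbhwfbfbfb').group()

'hwhw'

A backreference is literal: `\1` must see the identical characters the first group matched.
`re.search` scans for the first position where the pattern succeeds.
The match spans [2:6] → 'hwhw'.
Captured: group 1 = 'hw'.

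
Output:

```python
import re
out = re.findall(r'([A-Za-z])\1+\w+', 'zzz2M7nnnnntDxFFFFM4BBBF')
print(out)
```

A backreference is literal: `\1` must see the identical characters the first group matched.
One capturing group, so `findall` returns just the captured substring from the one match — 1 in all.

['z']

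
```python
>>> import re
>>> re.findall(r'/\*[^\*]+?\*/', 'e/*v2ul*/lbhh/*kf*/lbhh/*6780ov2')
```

Scanning left to right: at [1:9] → '/*v2ul*/'; at [13:19] → '/*kf*/'.
With no groups in the pattern, `findall` gives back each whole match — 2 here.

['/*v2ul*/', '/*kf*/']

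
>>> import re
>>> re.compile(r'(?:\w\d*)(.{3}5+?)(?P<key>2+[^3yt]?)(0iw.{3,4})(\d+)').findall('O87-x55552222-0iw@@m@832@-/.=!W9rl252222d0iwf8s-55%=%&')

The pattern matches a word character, then zero or more of a digit (non-capturing group); then exactly 3 of any character, then one or more of a literal '5' (lazy) (captured); then one or more of a literal '2', then optionally any character except [3yt] (captured as 'key'); then the literal '0iw', then 3 to 4 of any character (captured); then one or more of a digit (captured).
Walking the string: at [0:24] match 'O87-x55552222-0iw@@m@832', groups = ('-x5555', '2222-', '0iw@@m@', '832'); at [30:50] match 'W9rl252222d0iwf8s-55', groups = ('rl25', '2222d', '0iwf8s-', '55').
`findall` packs the 4 group values into a tuple for every match.

[('-x5555', '2222-', '0iw@@m@', '832'), ('rl25', '2222d', '0iwf8s-', '55')]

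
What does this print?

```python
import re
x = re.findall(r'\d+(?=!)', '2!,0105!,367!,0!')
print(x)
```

Because the assertion is zero-width, the text it checks is not consumed and won't appear in the result.
No capturing groups, so `findall` returns the 4 full match strings.

['2', '0105', '367', '0']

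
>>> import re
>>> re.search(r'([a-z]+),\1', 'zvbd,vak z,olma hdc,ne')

None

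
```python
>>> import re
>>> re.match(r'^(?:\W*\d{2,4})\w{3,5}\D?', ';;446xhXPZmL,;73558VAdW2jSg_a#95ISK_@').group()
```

This matches anchored at the start of the string; then zero or more of a non-word character, then 2 to 4 of a digit (non-capturing group); then 3 to 5 of a word character, then optionally a non-digit.
`re.match` only tries the pattern at the start of the string.
The match spans [0:11] → ';;446xhXPZm'.

';;446xhXPZm'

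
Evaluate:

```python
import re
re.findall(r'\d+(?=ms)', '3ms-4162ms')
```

['3', '4162']

Lookahead/lookbehind check context without consuming it, so the matched span excludes the asserted characters.
No capturing groups, so `findall` returns the 2 full match strings.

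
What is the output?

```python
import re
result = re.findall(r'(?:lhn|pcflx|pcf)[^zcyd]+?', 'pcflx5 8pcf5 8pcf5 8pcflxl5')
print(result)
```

Alternation tries branches left to right and keeps the first one that lets the overall match succeed at that position.
With no groups in the pattern, `findall` gives back each whole match — 4 here.

['pcflx5', 'pcf5', 'pcf5', 'pcflxl']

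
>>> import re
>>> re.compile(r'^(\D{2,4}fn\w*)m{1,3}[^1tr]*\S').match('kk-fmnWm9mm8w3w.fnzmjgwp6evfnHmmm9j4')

With `match`, the pattern is implicitly anchored at the beginning.
Here position 0 doesn't satisfy it, so the call returns None.

None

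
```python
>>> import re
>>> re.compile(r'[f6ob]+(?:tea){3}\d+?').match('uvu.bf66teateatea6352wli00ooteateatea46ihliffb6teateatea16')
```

This matches one or more of one of [f6ob], then the literal 'tea' repeated 3 times; then one or more of a digit (lazy).
`re.match` only tries the pattern at the start of the string.
Here position 0 doesn't satisfy it, so the call returns None.

None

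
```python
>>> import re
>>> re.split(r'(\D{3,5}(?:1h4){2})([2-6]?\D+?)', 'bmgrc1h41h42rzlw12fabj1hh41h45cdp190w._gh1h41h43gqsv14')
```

The pattern matches 3 to 5 of a non-digit, then the literal '1h4' repeated 2 times (captured); then optionally a character in [2-6], then one or more of a non-digit (lazy) (captured).
The `?` after the quantifier makes it lazy — it takes as little as possible before letting the rest of the pattern try.
Matches to split on: at [0:13] → 'bmgrc1h41h42r'; at [36:49] → 'w._gh1h41h43g'.
`re.split` interleaves the captured-group text with the surrounding fragments.

['', 'bmgrc1h41h4', '2r', 'zlw12fabj1hh41h45cdp190', 'w._gh1h41h4', '3g', 'qsv14']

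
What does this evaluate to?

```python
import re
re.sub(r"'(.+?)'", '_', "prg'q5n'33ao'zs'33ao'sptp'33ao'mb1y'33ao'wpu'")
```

'prg_33ao_33ao_33ao_33ao_'

Every occurrence is swapped for '_'.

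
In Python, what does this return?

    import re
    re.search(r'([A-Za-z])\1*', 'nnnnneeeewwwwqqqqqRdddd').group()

'nnnnn'

A backreference is literal: `\1` must see the identical characters the first group matched.
The match spans [0:5] → 'nnnnn'.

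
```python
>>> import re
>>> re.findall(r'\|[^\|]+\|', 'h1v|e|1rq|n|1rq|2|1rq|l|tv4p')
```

['|e|', '|n|', '|2|', '|l|']

Scanning left to right: at [3:6] → '|e|'; at [9:12] → '|n|'; at [15:18] → '|2|'; at [21:24] → '|l|'.
Since nothing is captured, `findall` lists the 4 matched substrings directly.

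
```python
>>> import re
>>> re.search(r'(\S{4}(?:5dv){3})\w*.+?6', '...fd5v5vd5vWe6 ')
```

None

The pattern matches exactly 4 of a non-whitespace character, then the literal '5dv' repeated 3 times (captured); then zero or more of a word character, then one or more of any character (lazy), then the literal '6'.
`search` walks the string left to right and returns the first match it finds.
Here no position works, so the call returns None.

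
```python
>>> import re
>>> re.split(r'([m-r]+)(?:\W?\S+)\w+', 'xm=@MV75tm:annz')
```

['x', 'm', '']

Pattern: one or more of a character in [m-r] (captured); then optionally a non-word character, then one or more of a non-whitespace character (non-capturing group); then one or more of a word character.
`re.split` interleaves the captured-group text with the surrounding fragments.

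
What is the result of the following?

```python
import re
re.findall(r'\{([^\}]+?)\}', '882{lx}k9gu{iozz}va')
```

With a single group, `findall` returns only what that group captured — 2 items.

['lx', 'iozz']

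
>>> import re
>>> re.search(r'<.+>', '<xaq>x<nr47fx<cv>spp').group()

Unlike `match`, `search` isn't anchored — it looks for the pattern anywhere in the string.
The match spans [0:17] → '<xaq>x<nr47fx<cv>'.

'<xaq>x<nr47fx<cv>'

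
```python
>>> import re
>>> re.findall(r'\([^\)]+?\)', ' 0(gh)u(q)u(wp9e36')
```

With no groups in the pattern, `findall` gives back each whole match — 2 here.

['(gh)', '(q)']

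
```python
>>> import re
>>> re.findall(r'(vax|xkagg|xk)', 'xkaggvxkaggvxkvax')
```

['xkagg', 'xkagg', 'xk', 'vax']

Alternation isn't longest-match — the leftmost alternative that fits at this position is chosen.
Scanning left to right: at [0:5] match 'xkagg', group 1 = 'xkagg'; at [6:11] match 'xkagg', group 1 = 'xkagg'; at [12:14] match 'xk', group 1 = 'xk'; at [14:17] match 'vax', group 1 = 'vax'.
One capturing group, so `findall` returns just the captured substring from each match — 4 in all.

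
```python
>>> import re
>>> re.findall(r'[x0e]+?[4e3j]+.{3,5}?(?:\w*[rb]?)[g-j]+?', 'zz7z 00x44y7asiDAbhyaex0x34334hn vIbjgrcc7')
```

['00x44y7asiDAbhyaex0x34334h']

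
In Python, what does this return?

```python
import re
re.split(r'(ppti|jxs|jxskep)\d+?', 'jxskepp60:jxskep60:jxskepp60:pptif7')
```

['jxskepp60:', 'jxskep', '0:jxskepp60:pptif7']

`re.split` interleaves the captured-group text with the surrounding fragments.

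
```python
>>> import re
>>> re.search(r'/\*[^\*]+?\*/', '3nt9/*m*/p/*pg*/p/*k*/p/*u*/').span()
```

(4, 9)

`search` walks the string left to right and returns the first match it finds.
The match spans [4:9] → '/*m*/'.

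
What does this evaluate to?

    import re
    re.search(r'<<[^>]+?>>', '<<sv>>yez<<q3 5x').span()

`re.search` scans for the first position where the pattern succeeds.
The match spans [0:6] → '<<sv>>'.

(0, 6)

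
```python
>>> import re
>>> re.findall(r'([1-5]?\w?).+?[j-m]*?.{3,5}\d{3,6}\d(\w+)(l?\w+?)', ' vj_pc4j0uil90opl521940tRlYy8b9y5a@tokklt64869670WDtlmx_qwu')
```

[('', 'tRlYy8b9y5', 'a'), ('', '0WDtlmx_qw', 'u')]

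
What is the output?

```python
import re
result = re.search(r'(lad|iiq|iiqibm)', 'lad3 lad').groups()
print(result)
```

`re.search` tries every starting position until one works.
The match spans [0:3] → 'lad'.
Captured: group 1 = 'lad'.

('lad',)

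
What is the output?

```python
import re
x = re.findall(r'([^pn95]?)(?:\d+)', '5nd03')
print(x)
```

The pattern matches optionally any character except [pn95] (captured); then one or more of a digit (non-capturing group).
Matches: at [0:1] match '5', group 1 = ''; at [2:5] match 'd03', group 1 = 'd'.
Because there's exactly one group, `findall` drops the full match and keeps group 1 from each hit.

['', 'd']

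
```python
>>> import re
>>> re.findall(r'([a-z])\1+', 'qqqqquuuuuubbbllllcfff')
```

['q', 'u', 'b', 'l', 'f']

A backreference is literal: `\1` must see the identical characters the first group matched.
Walking the string: at [0:5] match 'qqqqq', group 1 = 'q'; at [5:11] match 'uuuuuu', group 1 = 'u'; at [11:14] match 'bbb', group 1 = 'b'; at [14:18] match 'llll', group 1 = 'l'; at [19:22] match 'fff', group 1 = 'f'.
Because there's exactly one group, `findall` drops the full match and keeps group 1 from each hit.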